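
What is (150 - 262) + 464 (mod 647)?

150 - 262 = -112 ≡ 535 (mod 647)
535 + 464 = 999 ≡ 352 (mod 647)

352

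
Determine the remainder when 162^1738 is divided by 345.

24

1738 in binary is 11011001010, i.e. 1738 = 1024 + 512 + 128 + 64 + 8 + 2.
162^1 ≡ 162 (mod 345)
162^2 ≡ 162^2 = 26244 ≡ 24 (mod 345)
162^4 ≡ 24^2 = 576 ≡ 231 (mod 345)
162^8 ≡ 231^2 = 53361 ≡ 231 (mod 345)
162^16 ≡ 231^2 = 53361 ≡ 231 (mod 345)
162^32 ≡ 231^2 = 53361 ≡ 231 (mod 345)
162^64 ≡ 231^2 = 53361 ≡ 231 (mod 345)
162^128 ≡ 231^2 = 53361 ≡ 231 (mod 345)
162^256 ≡ 231^2 = 53361 ≡ 231 (mod 345)
162^512 ≡ 231^2 = 53361 ≡ 231 (mod 345)
162^1024 ≡ 231^2 = 53361 ≡ 231 (mod 345)
162^1738 = 162^1024 × 162^512 × 162^128 × 162^64 × 162^8 × 162^2 ≡ 231 × 231 × 231 × 231 × 231 × 24 (mod 345).
Accumulate the product:
231 × 231 = 53361 ≡ 231
231 × 231 = 53361 ≡ 231
231 × 231 = 53361 ≡ 231
231 × 231 = 53361 ≡ 231
231 × 24 = 5544 ≡ 24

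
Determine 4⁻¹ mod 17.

17 = 4·4 + 1
4 = 4·1 + 0
gcd(4, 17) = 1, so the inverse exists.
Back-substitute for 1:
1 = 1·17 − 4·4
So 4⁻¹ ≡ −4 ≡ 13 (mod 17).

13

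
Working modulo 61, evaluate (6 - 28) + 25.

6 - 28 = -22 ≡ 39 (mod 61)
39 + 25 = 64 ≡ 3 (mod 61)

3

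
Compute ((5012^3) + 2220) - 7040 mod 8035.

6348

(5012)^3 ≡ 3133 (mod 8035)
3133 + 2220 = 5353
5353 - 7040 = -1687 ≡ 6348 (mod 8035)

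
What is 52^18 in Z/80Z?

Compute successive squares:
18 in binary is 10010, i.e. 18 = 16 + 2.
52^1 ≡ 52 (mod 80)
52^2 ≡ 52^2 = 2704 ≡ 64 (mod 80)
52^4 ≡ 64^2 = 4096 ≡ 16 (mod 80)
52^8 ≡ 16^2 = 256 ≡ 16 (mod 80)
52^16 ≡ 16^2 = 256 ≡ 16 (mod 80)
52^18 = 52^16 * 52^2 ≡ 16 * 64 (mod 80).
16 * 64 = 1024 ≡ 64 (mod 80).

64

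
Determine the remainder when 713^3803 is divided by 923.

By square-and-multiply:
713^1 ≡ 713 (mod 923)
713^2 ≡ 713^2 = 508369 ≡ 719 (mod 923)
713^4 ≡ 719^2 = 516961 ≡ 81 (mod 923)
713^8 ≡ 81^2 = 6561 ≡ 100 (mod 923)
713^16 ≡ 100^2 = 10000 ≡ 770 (mod 923)
713^32 ≡ 770^2 = 592900 ≡ 334 (mod 923)
713^64 ≡ 334^2 = 111556 ≡ 796 (mod 923)
713^128 ≡ 796^2 = 633616 ≡ 438 (mod 923)
713^256 ≡ 438^2 = 191844 ≡ 783 (mod 923)
713^512 ≡ 783^2 = 613089 ≡ 217 (mod 923)
713^1024 ≡ 217^2 = 47089 ≡ 16 (mod 923)
713^2048 ≡ 16^2 = 256 (mod 923)
713^3803 = 713^2048 × 713^1024 × 713^512 × 713^128 × 713^64 × 713^16 × 713^8 × 713^2 × 713^1 ≡ 256 × 16 × 217 × 438 × 796 × 770 × 100 × 719 × 713 (mod 923).
Accumulate the product:
256 × 16 = 4096 ≡ 404
404 × 217 = 87668 ≡ 906
906 × 438 = 396828 ≡ 861
861 × 796 = 685356 ≡ 490
490 × 770 = 377300 ≡ 716
716 × 100 = 71600 ≡ 529
529 × 719 = 380351 ≡ 75
75 × 713 = 53475 ≡ 864

864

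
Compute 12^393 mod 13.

By square-and-multiply:
393 in binary is 110001001, i.e. 393 = 256 + 128 + 8 + 1.
12^1 ≡ 12 (mod 13)
12^2 ≡ 12^2 = 144 ≡ 1 (mod 13)
12^4 ≡ 1^2 = 1 (mod 13)
12^8 ≡ 1^2 = 1 (mod 13)
12^16 ≡ 1^2 = 1 (mod 13)
12^32 ≡ 1^2 = 1 (mod 13)
12^64 ≡ 1^2 = 1 (mod 13)
12^128 ≡ 1^2 = 1 (mod 13)
12^256 ≡ 1^2 = 1 (mod 13)
12^393 = 12^256 × 12^128 × 12^8 × 12^1 ≡ 1 × 1 × 1 × 12 (mod 13).
Accumulate the product:
1 × 1 = 1
1 × 1 = 1
1 × 12 = 12

12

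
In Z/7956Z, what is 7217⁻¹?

By the extended Euclidean algorithm:
7956 = 1×7217 + 739
7217 = 9×739 + 566
739 = 1×566 + 173
566 = 3×173 + 47
173 = 3×47 + 32
47 = 1×32 + 15
32 = 2×15 + 2
15 = 7×2 + 1
2 = 2×1 + 0
gcd(7217, 7956) = 1, so the inverse exists.
Back-substitute for 1:
1 = 1×15 − 7×2
  = −7×32 + 15×15
  = 15×47 − 22×32
  = −22×173 + 81×47
  = 81×566 − 265×173
  = −265×739 + 346×566
  = 346×7217 − 3379×739
  = −3379×7956 + 3725×7217
So 7217⁻¹ ≡ 3725 (mod 7956).

3725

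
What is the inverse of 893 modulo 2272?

949

Run the extended Euclidean algorithm:
2272 = 2×893 + 486
893 = 1×486 + 407
486 = 1×407 + 79
407 = 5×79 + 12
79 = 6×12 + 7
12 = 1×7 + 5
7 = 1×5 + 2
5 = 2×2 + 1
2 = 2×1 + 0
gcd(893, 2272) = 1, so the inverse exists.
Back-substitute for 1:
1 = 1×5 − 2×2
  = −2×7 + 3×5
  = 3×12 − 5×7
  = −5×79 + 33×12
  = 33×407 − 170×79
  = −170×486 + 203×407
  = 203×893 − 373×486
  = −373×2272 + 949×893
So 893⁻¹ ≡ 949 (mod 2272).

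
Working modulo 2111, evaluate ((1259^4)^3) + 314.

1506

(1259)^4 ≡ 293 (mod 2111)
(293)^3 ≡ 1192 (mod 2111)
1192 + 314 = 1506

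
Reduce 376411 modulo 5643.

376411 = 66*5643 + 3973, so 376411 ≡ 3973 (mod 5643).

3973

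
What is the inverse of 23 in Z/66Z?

23

66 = 2*23 + 20
23 = 1*20 + 3
20 = 6*3 + 2
3 = 1*2 + 1
2 = 2*1 + 0
gcd(23, 66) = 1, so the inverse exists.
Back-substitute for 1:
1 = 1*3 − 1*2
  = −1*20 + 7*3
  = 7*23 − 8*20
  = −8*66 + 23*23
So 23⁻¹ ≡ 23 (mod 66).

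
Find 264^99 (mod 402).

By square-and-multiply:
264^1 ≡ 264 (mod 402)
264^2 ≡ 264^2 = 69696 ≡ 150 (mod 402)
264^4 ≡ 150^2 = 22500 ≡ 390 (mod 402)
264^8 ≡ 390^2 = 152100 ≡ 144 (mod 402)
264^16 ≡ 144^2 = 20736 ≡ 234 (mod 402)
264^32 ≡ 234^2 = 54756 ≡ 84 (mod 402)
264^64 ≡ 84^2 = 7056 ≡ 222 (mod 402)
264^99 = 264^64 × 264^32 × 264^2 × 264^1 ≡ 222 × 84 × 150 × 264 (mod 402).
Accumulate the product:
222 × 84 = 18648 ≡ 156
156 × 150 = 23400 ≡ 84
84 × 264 = 22176 ≡ 66

66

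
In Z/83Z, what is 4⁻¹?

21

83 = 20·4 + 3
4 = 1·3 + 1
3 = 3·1 + 0
gcd(4, 83) = 1, so the inverse exists.
Back-substitute for 1:
1 = 1·4 − 1·3
  = −1·83 + 21·4
So 4⁻¹ ≡ 21 (mod 83).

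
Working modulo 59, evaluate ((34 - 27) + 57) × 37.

8

34 - 27 = 7
7 + 57 = 64 ≡ 5 (mod 59)
5 × 37 = 185 ≡ 8 (mod 59)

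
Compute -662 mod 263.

127

-662 = -3×263 + 127, so -662 ≡ 127 (mod 263).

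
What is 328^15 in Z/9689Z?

2282

By square-and-multiply:
328^1 ≡ 328 (mod 9689)
328^2 ≡ 328^2 = 107584 ≡ 1005 (mod 9689)
328^4 ≡ 1005^2 = 1010025 ≡ 2369 (mod 9689)
328^8 ≡ 2369^2 = 5612161 ≡ 2230 (mod 9689)
328^15 = 328^8 · 328^4 · 328^2 · 328^1 ≡ 2230 · 2369 · 1005 · 328 (mod 9689).
Accumulate the product:
2230 · 2369 = 5282870 ≡ 2365
2365 · 1005 = 2376825 ≡ 3020
3020 · 328 = 990560 ≡ 2282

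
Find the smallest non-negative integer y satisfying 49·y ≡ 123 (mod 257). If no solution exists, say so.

gcd(49, 257) = 1, so a unique solution mod 257 exists.
49⁻¹ ≡ 21 (mod 257).
y ≡ 21·123 ≡ 13 (mod 257).

13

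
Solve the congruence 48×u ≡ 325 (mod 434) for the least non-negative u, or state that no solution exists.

no solution

gcd(48, 434) = 2, and 2 does not divide 325.
So the congruence has no solution.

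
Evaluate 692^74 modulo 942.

310

74 in binary is 1001010, i.e. 74 = 64 + 8 + 2.
692^1 ≡ 692 (mod 942)
692^2 ≡ 692^2 = 478864 ≡ 328 (mod 942)
692^4 ≡ 328^2 = 107584 ≡ 196 (mod 942)
692^8 ≡ 196^2 = 38416 ≡ 736 (mod 942)
692^16 ≡ 736^2 = 541696 ≡ 46 (mod 942)
692^32 ≡ 46^2 = 2116 ≡ 232 (mod 942)
692^64 ≡ 232^2 = 53824 ≡ 130 (mod 942)
692^74 = 692^64 × 692^8 × 692^2 ≡ 130 × 736 × 328 (mod 942).
Accumulate the product:
130 × 736 = 95680 ≡ 538
538 × 328 = 176464 ≡ 310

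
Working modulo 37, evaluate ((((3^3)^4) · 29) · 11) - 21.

24

(3)^3 ≡ 27 (mod 37)
(27)^4 ≡ 10 (mod 37)
10 · 29 = 290 ≡ 31 (mod 37)
31 · 11 = 341 ≡ 8 (mod 37)
8 - 21 = -13 ≡ 24 (mod 37)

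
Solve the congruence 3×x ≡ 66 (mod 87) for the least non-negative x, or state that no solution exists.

gcd(3, 87) = 3, and 3 | 66, so solutions exist.
Divide through by 3: 1×x mod 29 = 22.
1⁻¹ ≡ 1 (mod 29).
x ≡ 1×22 ≡ 22 (mod 29).
The smallest non-negative solution is x = 22.

22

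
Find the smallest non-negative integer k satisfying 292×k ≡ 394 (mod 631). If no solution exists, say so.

gcd(292, 631) = 1, so a unique solution mod 631 exists.
292⁻¹ ≡ 443 (mod 631).
k ≡ 443×394 ≡ 386 (mod 631).

386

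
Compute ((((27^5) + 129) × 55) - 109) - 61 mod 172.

94

(27)^5 ≡ 151 (mod 172)
151 + 129 = 280 ≡ 108 (mod 172)
108 × 55 = 5940 ≡ 92 (mod 172)
92 - 109 = -17 ≡ 155 (mod 172)
155 - 61 = 94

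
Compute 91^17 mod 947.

279

91^1 ≡ 91 (mod 947)
91^2 ≡ 91^2 = 8281 ≡ 705 (mod 947)
91^4 ≡ 705^2 = 497025 ≡ 797 (mod 947)
91^8 ≡ 797^2 = 635209 ≡ 719 (mod 947)
91^16 ≡ 719^2 = 516961 ≡ 846 (mod 947)
91^17 = 91^16 × 91^1 ≡ 846 × 91 (mod 947).
846 × 91 = 76986 ≡ 279 (mod 947).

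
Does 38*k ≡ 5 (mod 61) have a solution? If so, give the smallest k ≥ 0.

gcd(38, 61) = 1, so a unique solution mod 61 exists.
38⁻¹ ≡ 53 (mod 61).
k ≡ 53*5 ≡ 21 (mod 61).

21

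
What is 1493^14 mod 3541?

By square-and-multiply:
1493^1 ≡ 1493 (mod 3541)
1493^2 ≡ 1493^2 = 2229049 ≡ 1760 (mod 3541)
1493^4 ≡ 1760^2 = 3097600 ≡ 2766 (mod 3541)
1493^8 ≡ 2766^2 = 7650756 ≡ 2196 (mod 3541)
1493^14 = 1493^8 × 1493^4 × 1493^2 ≡ 2196 × 2766 × 1760 (mod 3541).
Accumulate the product:
2196 × 2766 = 6074136 ≡ 1321
1321 × 1760 = 2324960 ≡ 2064

2064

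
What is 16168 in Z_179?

16168 = 90·179 + 58, so 16168 ≡ 58 (mod 179).

58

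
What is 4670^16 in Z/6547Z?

4836

4670^1 ≡ 4670 (mod 6547)
4670^2 ≡ 4670^2 = 21808900 ≡ 843 (mod 6547)
4670^4 ≡ 843^2 = 710649 ≡ 3573 (mod 6547)
4670^8 ≡ 3573^2 = 12766329 ≡ 6226 (mod 6547)
4670^16 ≡ 6226^2 = 38763076 ≡ 4836 (mod 6547)
So 4670^16 ≡ 4836 (mod 6547).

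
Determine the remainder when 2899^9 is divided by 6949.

Compute successive squares:
9 in binary is 1001, i.e. 9 = 8 + 1.
2899^1 ≡ 2899 (mod 6949)
2899^2 ≡ 2899^2 = 8404201 ≡ 2860 (mod 6949)
2899^4 ≡ 2860^2 = 8179600 ≡ 627 (mod 6949)
2899^8 ≡ 627^2 = 393129 ≡ 3985 (mod 6949)
2899^9 = 2899^8 * 2899^1 ≡ 3985 * 2899 (mod 6949).
3985 * 2899 = 11552515 ≡ 3277 (mod 6949).

3277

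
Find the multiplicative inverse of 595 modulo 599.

449

By the extended Euclidean algorithm:
599 = 1×595 + 4
595 = 148×4 + 3
4 = 1×3 + 1
3 = 3×1 + 0
gcd(595, 599) = 1, so the inverse exists.
Bézout: 1 = 149×599 − 150×595.
So 595⁻¹ ≡ −150 ≡ 449 (mod 599).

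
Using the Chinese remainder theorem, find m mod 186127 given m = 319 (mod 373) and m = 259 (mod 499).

18223

373⁻¹ mod 499: 373*99 ≡ 1 (mod 499), so 373⁻¹ ≡ 99.
m = 319 + 373*((259 − 319)*99 mod 499) = 319 + 373*48 = 18223.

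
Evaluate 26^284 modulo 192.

64

284 in binary is 100011100, i.e. 284 = 256 + 16 + 8 + 4.
26^1 ≡ 26 (mod 192)
26^2 ≡ 26^2 = 676 ≡ 100 (mod 192)
26^4 ≡ 100^2 = 10000 ≡ 16 (mod 192)
26^8 ≡ 16^2 = 256 ≡ 64 (mod 192)
26^16 ≡ 64^2 = 4096 ≡ 64 (mod 192)
26^32 ≡ 64^2 = 4096 ≡ 64 (mod 192)
26^64 ≡ 64^2 = 4096 ≡ 64 (mod 192)
26^128 ≡ 64^2 = 4096 ≡ 64 (mod 192)
26^256 ≡ 64^2 = 4096 ≡ 64 (mod 192)
26^284 = 26^256 * 26^16 * 26^8 * 26^4 ≡ 64 * 64 * 64 * 16 (mod 192).
Accumulate the product:
64 * 64 = 4096 ≡ 64
64 * 64 = 4096 ≡ 64
64 * 16 = 1024 ≡ 64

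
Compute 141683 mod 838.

141683 = 169·838 + 61, so 141683 ≡ 61 (mod 838).

61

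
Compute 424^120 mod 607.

284

By square-and-multiply:
120 in binary is 1111000, i.e. 120 = 64 + 32 + 16 + 8.
424^1 ≡ 424 (mod 607)
424^2 ≡ 424^2 = 179776 ≡ 104 (mod 607)
424^4 ≡ 104^2 = 10816 ≡ 497 (mod 607)
424^8 ≡ 497^2 = 247009 ≡ 567 (mod 607)
424^16 ≡ 567^2 = 321489 ≡ 386 (mod 607)
424^32 ≡ 386^2 = 148996 ≡ 281 (mod 607)
424^64 ≡ 281^2 = 78961 ≡ 51 (mod 607)
424^120 = 424^64 × 424^32 × 424^16 × 424^8 ≡ 51 × 281 × 386 × 567 (mod 607).
Accumulate the product:
51 × 281 = 14331 ≡ 370
370 × 386 = 142820 ≡ 175
175 × 567 = 99225 ≡ 284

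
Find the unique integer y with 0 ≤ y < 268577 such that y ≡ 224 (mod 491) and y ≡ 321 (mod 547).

128866

491⁻¹ mod 547: 491·420 ≡ 1 (mod 547), so 491⁻¹ ≡ 420.
y = 224 + 491·((321 − 224)·420 mod 547) = 224 + 491·262 = 128866.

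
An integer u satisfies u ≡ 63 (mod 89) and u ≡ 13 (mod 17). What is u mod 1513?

1220

89⁻¹ mod 17: 89×13 ≡ 1 (mod 17), so 89⁻¹ ≡ 13.
u = 63 + 89×((13 − 63)×13 mod 17) = 63 + 89×13 = 1220.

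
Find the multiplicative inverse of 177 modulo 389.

200

389 = 2×177 + 35
177 = 5×35 + 2
35 = 17×2 + 1
2 = 2×1 + 0
gcd(177, 389) = 1, so the inverse exists.
Bézout: 1 = 86×389 − 189×177.
So 177⁻¹ ≡ −189 ≡ 200 (mod 389).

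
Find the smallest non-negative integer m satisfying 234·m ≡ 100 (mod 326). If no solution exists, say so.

gcd(234, 326) = 2, and 2 | 100, so solutions exist.
Divide through by 2: 117·m mod 163 = 50.
117⁻¹ ≡ 124 (mod 163).
m ≡ 124·50 ≡ 6 (mod 163).
The smallest non-negative solution is m = 6.

6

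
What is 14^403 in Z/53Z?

30

Using repeated squaring:
14^1 ≡ 14 (mod 53)
14^2 ≡ 14^2 = 196 ≡ 37 (mod 53)
14^4 ≡ 37^2 = 1369 ≡ 44 (mod 53)
14^8 ≡ 44^2 = 1936 ≡ 28 (mod 53)
14^16 ≡ 28^2 = 784 ≡ 42 (mod 53)
14^32 ≡ 42^2 = 1764 ≡ 15 (mod 53)
14^64 ≡ 15^2 = 225 ≡ 13 (mod 53)
14^128 ≡ 13^2 = 169 ≡ 10 (mod 53)
14^256 ≡ 10^2 = 100 ≡ 47 (mod 53)
14^403 = 14^256 · 14^128 · 14^16 · 14^2 · 14^1 ≡ 47 · 10 · 42 · 37 · 14 (mod 53).
Accumulate the product:
47 · 10 = 470 ≡ 46
46 · 42 = 1932 ≡ 24
24 · 37 = 888 ≡ 40
40 · 14 = 560 ≡ 30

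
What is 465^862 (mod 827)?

440

Using repeated squaring:
862 in binary is 1101011110, i.e. 862 = 512 + 256 + 64 + 16 + 8 + 4 + 2.
465^1 ≡ 465 (mod 827)
465^2 ≡ 465^2 = 216225 ≡ 378 (mod 827)
465^4 ≡ 378^2 = 142884 ≡ 640 (mod 827)
465^8 ≡ 640^2 = 409600 ≡ 235 (mod 827)
465^16 ≡ 235^2 = 55225 ≡ 643 (mod 827)
465^32 ≡ 643^2 = 413449 ≡ 776 (mod 827)
465^64 ≡ 776^2 = 602176 ≡ 120 (mod 827)
465^128 ≡ 120^2 = 14400 ≡ 341 (mod 827)
465^256 ≡ 341^2 = 116281 ≡ 501 (mod 827)
465^512 ≡ 501^2 = 251001 ≡ 420 (mod 827)
465^862 = 465^512 × 465^256 × 465^64 × 465^16 × 465^8 × 465^4 × 465^2 ≡ 420 × 501 × 120 × 643 × 235 × 640 × 378 (mod 827).
Accumulate the product:
420 × 501 = 210420 ≡ 362
362 × 120 = 43440 ≡ 436
436 × 643 = 280348 ≡ 822
822 × 235 = 193170 ≡ 479
479 × 640 = 306560 ≡ 570
570 × 378 = 215460 ≡ 440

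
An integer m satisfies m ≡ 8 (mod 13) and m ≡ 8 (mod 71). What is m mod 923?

8

13⁻¹ mod 71: 13*11 ≡ 1 (mod 71), so 13⁻¹ ≡ 11.
m = 8 + 13*((8 − 8)*11 mod 71) = 8 + 13*0 = 8.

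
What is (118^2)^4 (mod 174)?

82

(118)^2 ≡ 4 (mod 174)
(4)^4 ≡ 82 (mod 174)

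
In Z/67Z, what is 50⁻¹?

63

Run the extended Euclidean algorithm:
67 = 1·50 + 17
50 = 2·17 + 16
17 = 1·16 + 1
16 = 16·1 + 0
gcd(50, 67) = 1, so the inverse exists.
Bézout: 1 = 3·67 − 4·50.
So 50⁻¹ ≡ −4 ≡ 63 (mod 67).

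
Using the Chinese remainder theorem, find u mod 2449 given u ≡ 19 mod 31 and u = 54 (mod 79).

1476

31⁻¹ mod 79: 31·51 ≡ 1 (mod 79), so 31⁻¹ ≡ 51.
u = 19 + 31·((54 − 19)·51 mod 79) = 19 + 31·47 = 1476.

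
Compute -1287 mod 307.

-1287 = -5·307 + 248, so -1287 ≡ 248 (mod 307).

248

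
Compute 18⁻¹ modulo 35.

By the extended Euclidean algorithm:
35 = 1*18 + 17
18 = 1*17 + 1
17 = 17*1 + 0
gcd(18, 35) = 1, so the inverse exists.
Bézout: 1 = −1*35 + 2*18.
So 18⁻¹ ≡ 2 (mod 35).

2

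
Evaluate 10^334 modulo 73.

46

334 in binary is 101001110, i.e. 334 = 256 + 64 + 8 + 4 + 2.
10^1 ≡ 10 (mod 73)
10^2 ≡ 10^2 = 100 ≡ 27 (mod 73)
10^4 ≡ 27^2 = 729 ≡ 72 (mod 73)
10^8 ≡ 72^2 = 5184 ≡ 1 (mod 73)
10^16 ≡ 1^2 = 1 (mod 73)
10^32 ≡ 1^2 = 1 (mod 73)
10^64 ≡ 1^2 = 1 (mod 73)
10^128 ≡ 1^2 = 1 (mod 73)
10^256 ≡ 1^2 = 1 (mod 73)
10^334 = 10^256 * 10^64 * 10^8 * 10^4 * 10^2 ≡ 1 * 1 * 1 * 72 * 27 (mod 73).
Accumulate the product:
1 * 1 = 1
1 * 1 = 1
1 * 72 = 72
72 * 27 = 1944 ≡ 46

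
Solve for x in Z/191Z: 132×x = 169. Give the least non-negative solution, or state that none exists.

159

gcd(132, 191) = 1, so a unique solution mod 191 exists.
132⁻¹ ≡ 123 (mod 191).
x ≡ 123×169 ≡ 159 (mod 191).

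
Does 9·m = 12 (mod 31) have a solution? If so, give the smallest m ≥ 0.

gcd(9, 31) = 1, so a unique solution mod 31 exists.
9⁻¹ ≡ 7 (mod 31).
m ≡ 7·12 ≡ 22 (mod 31).

22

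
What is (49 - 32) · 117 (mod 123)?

21

49 - 32 = 17
17 · 117 = 1989 ≡ 21 (mod 123)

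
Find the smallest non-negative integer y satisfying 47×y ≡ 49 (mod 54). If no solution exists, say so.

gcd(47, 54) = 1, so a unique solution mod 54 exists.
47⁻¹ ≡ 23 (mod 54).
y ≡ 23×49 ≡ 47 (mod 54).

47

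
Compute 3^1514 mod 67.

3^1 ≡ 3 (mod 67)
3^2 ≡ 3^2 = 9 (mod 67)
3^4 ≡ 9^2 = 81 ≡ 14 (mod 67)
3^8 ≡ 14^2 = 196 ≡ 62 (mod 67)
3^16 ≡ 62^2 = 3844 ≡ 25 (mod 67)
3^32 ≡ 25^2 = 625 ≡ 22 (mod 67)
3^64 ≡ 22^2 = 484 ≡ 15 (mod 67)
3^128 ≡ 15^2 = 225 ≡ 24 (mod 67)
3^256 ≡ 24^2 = 576 ≡ 40 (mod 67)
3^512 ≡ 40^2 = 1600 ≡ 59 (mod 67)
3^1024 ≡ 59^2 = 3481 ≡ 64 (mod 67)
3^1514 = 3^1024 × 3^256 × 3^128 × 3^64 × 3^32 × 3^8 × 3^2 ≡ 64 × 40 × 24 × 15 × 22 × 62 × 9 (mod 67).
Accumulate the product:
64 × 40 = 2560 ≡ 14
14 × 24 = 336 ≡ 1
1 × 15 = 15
15 × 22 = 330 ≡ 62
62 × 62 = 3844 ≡ 25
25 × 9 = 225 ≡ 24

24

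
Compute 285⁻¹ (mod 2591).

2491

Run the extended Euclidean algorithm:
2591 = 9×285 + 26
285 = 10×26 + 25
26 = 1×25 + 1
25 = 25×1 + 0
gcd(285, 2591) = 1, so the inverse exists.
Bézout: 1 = 11×2591 − 100×285.
So 285⁻¹ ≡ −100 ≡ 2491 (mod 2591).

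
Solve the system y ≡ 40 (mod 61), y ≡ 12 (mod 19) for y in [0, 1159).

61⁻¹ mod 19: 61·5 ≡ 1 (mod 19), so 61⁻¹ ≡ 5.
y = 40 + 61·((12 − 40)·5 mod 19) = 40 + 61·12 = 772.
Check: 772 mod 61 = 40, 772 mod 19 = 12. ✓

772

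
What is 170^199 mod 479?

299

Using repeated squaring:
199 in binary is 11000111, i.e. 199 = 128 + 64 + 4 + 2 + 1.
170^1 ≡ 170 (mod 479)
170^2 ≡ 170^2 = 28900 ≡ 160 (mod 479)
170^4 ≡ 160^2 = 25600 ≡ 213 (mod 479)
170^8 ≡ 213^2 = 45369 ≡ 343 (mod 479)
170^16 ≡ 343^2 = 117649 ≡ 294 (mod 479)
170^32 ≡ 294^2 = 86436 ≡ 216 (mod 479)
170^64 ≡ 216^2 = 46656 ≡ 193 (mod 479)
170^128 ≡ 193^2 = 37249 ≡ 366 (mod 479)
170^199 = 170^128 × 170^64 × 170^4 × 170^2 × 170^1 ≡ 366 × 193 × 213 × 160 × 170 (mod 479).
Accumulate the product:
366 × 193 = 70638 ≡ 225
225 × 213 = 47925 ≡ 25
25 × 160 = 4000 ≡ 168
168 × 170 = 28560 ≡ 299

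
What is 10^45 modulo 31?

1

45 in binary is 101101, i.e. 45 = 32 + 8 + 4 + 1.
10^1 ≡ 10 (mod 31)
10^2 ≡ 10^2 = 100 ≡ 7 (mod 31)
10^4 ≡ 7^2 = 49 ≡ 18 (mod 31)
10^8 ≡ 18^2 = 324 ≡ 14 (mod 31)
10^16 ≡ 14^2 = 196 ≡ 10 (mod 31)
10^32 ≡ 10^2 = 100 ≡ 7 (mod 31)
10^45 = 10^32 * 10^8 * 10^4 * 10^1 ≡ 7 * 14 * 18 * 10 (mod 31).
Accumulate the product:
7 * 14 = 98 ≡ 5
5 * 18 = 90 ≡ 28
28 * 10 = 280 ≡ 1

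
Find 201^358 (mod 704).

49

By square-and-multiply:
358 in binary is 101100110, i.e. 358 = 256 + 64 + 32 + 4 + 2.
201^1 ≡ 201 (mod 704)
201^2 ≡ 201^2 = 40401 ≡ 273 (mod 704)
201^4 ≡ 273^2 = 74529 ≡ 609 (mod 704)
201^8 ≡ 609^2 = 370881 ≡ 577 (mod 704)
201^16 ≡ 577^2 = 332929 ≡ 641 (mod 704)
201^32 ≡ 641^2 = 410881 ≡ 449 (mod 704)
201^64 ≡ 449^2 = 201601 ≡ 257 (mod 704)
201^128 ≡ 257^2 = 66049 ≡ 577 (mod 704)
201^256 ≡ 577^2 = 332929 ≡ 641 (mod 704)
201^358 = 201^256 × 201^64 × 201^32 × 201^4 × 201^2 ≡ 641 × 257 × 449 × 609 × 273 (mod 704).
Accumulate the product:
641 × 257 = 164737 ≡ 1
1 × 449 = 449
449 × 609 = 273441 ≡ 289
289 × 273 = 78897 ≡ 49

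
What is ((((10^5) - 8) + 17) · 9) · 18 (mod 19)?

(10)^5 ≡ 3 (mod 19)
3 - 8 = -5 ≡ 14 (mod 19)
14 + 17 = 31 ≡ 12 (mod 19)
12 · 9 = 108 ≡ 13 (mod 19)
13 · 18 = 234 ≡ 6 (mod 19)

6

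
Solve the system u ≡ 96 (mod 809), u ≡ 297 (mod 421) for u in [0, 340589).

119019

809⁻¹ mod 421: 809·51 ≡ 1 (mod 421), so 809⁻¹ ≡ 51.
u = 96 + 809·((297 − 96)·51 mod 421) = 96 + 809·147 = 119019.
Check: 119019 mod 809 = 96, 119019 mod 421 = 297. ✓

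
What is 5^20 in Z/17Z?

13

Compute successive squares:
20 in binary is 10100, i.e. 20 = 16 + 4.
5^1 ≡ 5 (mod 17)
5^2 ≡ 5^2 = 25 ≡ 8 (mod 17)
5^4 ≡ 8^2 = 64 ≡ 13 (mod 17)
5^8 ≡ 13^2 = 169 ≡ 16 (mod 17)
5^16 ≡ 16^2 = 256 ≡ 1 (mod 17)
5^20 = 5^16 × 5^4 ≡ 1 × 13 (mod 17).
1 × 13 = 13 ≡ 13 (mod 17).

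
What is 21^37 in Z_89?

By square-and-multiply:
37 in binary is 100101, i.e. 37 = 32 + 4 + 1.
21^1 ≡ 21 (mod 89)
21^2 ≡ 21^2 = 441 ≡ 85 (mod 89)
21^4 ≡ 85^2 = 7225 ≡ 16 (mod 89)
21^8 ≡ 16^2 = 256 ≡ 78 (mod 89)
21^16 ≡ 78^2 = 6084 ≡ 32 (mod 89)
21^32 ≡ 32^2 = 1024 ≡ 45 (mod 89)
21^37 = 21^32 * 21^4 * 21^1 ≡ 45 * 16 * 21 (mod 89).
Accumulate the product:
45 * 16 = 720 ≡ 8
8 * 21 = 168 ≡ 79

79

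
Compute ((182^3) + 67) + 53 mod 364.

(182)^3 ≡ 0 (mod 364)
0 + 67 = 67
67 + 53 = 120

120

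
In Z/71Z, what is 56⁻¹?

Run the extended Euclidean algorithm:
71 = 1×56 + 15
56 = 3×15 + 11
15 = 1×11 + 4
11 = 2×4 + 3
4 = 1×3 + 1
3 = 3×1 + 0
gcd(56, 71) = 1, so the inverse exists.
Back-substitute for 1:
1 = 1×4 − 1×3
  = −1×11 + 3×4
  = 3×15 − 4×11
  = −4×56 + 15×15
  = 15×71 − 19×56
So 56⁻¹ ≡ −19 ≡ 52 (mod 71).

52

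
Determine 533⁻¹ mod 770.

By the extended Euclidean algorithm:
770 = 1×533 + 237
533 = 2×237 + 59
237 = 4×59 + 1
59 = 59×1 + 0
gcd(533, 770) = 1, so the inverse exists.
Back-substitute for 1:
1 = 1×237 − 4×59
  = −4×533 + 9×237
  = 9×770 − 13×533
So 533⁻¹ ≡ −13 ≡ 757 (mod 770).

757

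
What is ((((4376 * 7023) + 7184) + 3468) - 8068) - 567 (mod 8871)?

4376 * 7023 = 30732648 ≡ 3504 (mod 8871)
3504 + 7184 = 10688 ≡ 1817 (mod 8871)
1817 + 3468 = 5285
5285 - 8068 = -2783 ≡ 6088 (mod 8871)
6088 - 567 = 5521

5521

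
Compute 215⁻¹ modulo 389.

38

Apply the Euclidean algorithm and back-substitute:
389 = 1*215 + 174
215 = 1*174 + 41
174 = 4*41 + 10
41 = 4*10 + 1
10 = 10*1 + 0
gcd(215, 389) = 1, so the inverse exists.
Back-substitute for 1:
1 = 1*41 − 4*10
  = −4*174 + 17*41
  = 17*215 − 21*174
  = −21*389 + 38*215
So 215⁻¹ ≡ 38 (mod 389).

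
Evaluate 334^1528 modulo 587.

1528 in binary is 10111111000, i.e. 1528 = 1024 + 256 + 128 + 64 + 32 + 16 + 8.
334^1 ≡ 334 (mod 587)
334^2 ≡ 334^2 = 111556 ≡ 26 (mod 587)
334^4 ≡ 26^2 = 676 ≡ 89 (mod 587)
334^8 ≡ 89^2 = 7921 ≡ 290 (mod 587)
334^16 ≡ 290^2 = 84100 ≡ 159 (mod 587)
334^32 ≡ 159^2 = 25281 ≡ 40 (mod 587)
334^64 ≡ 40^2 = 1600 ≡ 426 (mod 587)
334^128 ≡ 426^2 = 181476 ≡ 93 (mod 587)
334^256 ≡ 93^2 = 8649 ≡ 431 (mod 587)
334^512 ≡ 431^2 = 185761 ≡ 269 (mod 587)
334^1024 ≡ 269^2 = 72361 ≡ 160 (mod 587)
334^1528 = 334^1024 × 334^256 × 334^128 × 334^64 × 334^32 × 334^16 × 334^8 ≡ 160 × 431 × 93 × 426 × 40 × 159 × 290 (mod 587).
Accumulate the product:
160 × 431 = 68960 ≡ 281
281 × 93 = 26133 ≡ 305
305 × 426 = 129930 ≡ 203
203 × 40 = 8120 ≡ 489
489 × 159 = 77751 ≡ 267
267 × 290 = 77430 ≡ 533

533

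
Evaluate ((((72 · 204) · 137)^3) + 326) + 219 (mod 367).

53

72 · 204 = 14688 ≡ 8 (mod 367)
8 · 137 = 1096 ≡ 362 (mod 367)
(362)^3 ≡ 242 (mod 367)
242 + 326 = 568 ≡ 201 (mod 367)
201 + 219 = 420 ≡ 53 (mod 367)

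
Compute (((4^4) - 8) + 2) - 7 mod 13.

(4)^4 ≡ 9 (mod 13)
9 - 8 = 1
1 + 2 = 3
3 - 7 = -4 ≡ 9 (mod 13)

9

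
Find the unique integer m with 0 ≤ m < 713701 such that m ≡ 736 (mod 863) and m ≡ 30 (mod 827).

261362

863⁻¹ mod 827: 863*23 ≡ 1 (mod 827), so 863⁻¹ ≡ 23.
m = 736 + 863*((30 − 736)*23 mod 827) = 736 + 863*302 = 261362.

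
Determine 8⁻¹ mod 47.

47 = 5×8 + 7
8 = 1×7 + 1
7 = 7×1 + 0
gcd(8, 47) = 1, so the inverse exists.
Back-substitute for 1:
1 = 1×8 − 1×7
  = −1×47 + 6×8
So 8⁻¹ ≡ 6 (mod 47).

6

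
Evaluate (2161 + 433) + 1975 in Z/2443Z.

2126

2161 + 433 = 2594 ≡ 151 (mod 2443)
151 + 1975 = 2126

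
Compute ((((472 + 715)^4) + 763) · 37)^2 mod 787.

472 + 715 = 1187 ≡ 400 (mod 787)
(400)^4 ≡ 457 (mod 787)
457 + 763 = 1220 ≡ 433 (mod 787)
433 · 37 = 16021 ≡ 281 (mod 787)
(281)^2 ≡ 261 (mod 787)

261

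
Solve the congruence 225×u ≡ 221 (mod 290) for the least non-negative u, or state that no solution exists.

gcd(225, 290) = 5, and 5 does not divide 221.
So the congruence has no solution.

no solution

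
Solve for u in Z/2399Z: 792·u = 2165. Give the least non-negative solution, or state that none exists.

gcd(792, 2399) = 1, so a unique solution mod 2399 exists.
792⁻¹ ≡ 730 (mod 2399).
u ≡ 730·2165 ≡ 1908 (mod 2399).

1908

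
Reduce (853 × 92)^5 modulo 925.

776

853 × 92 = 78476 ≡ 776 (mod 925)
(776)^5 ≡ 776 (mod 925)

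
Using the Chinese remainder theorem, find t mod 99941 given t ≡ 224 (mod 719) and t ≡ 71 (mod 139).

8133

719⁻¹ mod 139: 719*29 ≡ 1 (mod 139), so 719⁻¹ ≡ 29.
t = 224 + 719*((71 − 224)*29 mod 139) = 224 + 719*11 = 8133.
Check: 8133 mod 719 = 224, 8133 mod 139 = 71. ✓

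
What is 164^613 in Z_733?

35

613 in binary is 1001100101, i.e. 613 = 512 + 64 + 32 + 4 + 1.
164^1 ≡ 164 (mod 733)
164^2 ≡ 164^2 = 26896 ≡ 508 (mod 733)
164^4 ≡ 508^2 = 258064 ≡ 48 (mod 733)
164^8 ≡ 48^2 = 2304 ≡ 105 (mod 733)
164^16 ≡ 105^2 = 11025 ≡ 30 (mod 733)
164^32 ≡ 30^2 = 900 ≡ 167 (mod 733)
164^64 ≡ 167^2 = 27889 ≡ 35 (mod 733)
164^128 ≡ 35^2 = 1225 ≡ 492 (mod 733)
164^256 ≡ 492^2 = 242064 ≡ 174 (mod 733)
164^512 ≡ 174^2 = 30276 ≡ 223 (mod 733)
164^613 = 164^512 * 164^64 * 164^32 * 164^4 * 164^1 ≡ 223 * 35 * 167 * 48 * 164 (mod 733).
Accumulate the product:
223 * 35 = 7805 ≡ 475
475 * 167 = 79325 ≡ 161
161 * 48 = 7728 ≡ 398
398 * 164 = 65272 ≡ 35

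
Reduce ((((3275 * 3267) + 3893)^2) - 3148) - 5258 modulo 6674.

2750

3275 * 3267 = 10699425 ≡ 1003 (mod 6674)
1003 + 3893 = 4896
(4896)^2 ≡ 4482 (mod 6674)
4482 - 3148 = 1334
1334 - 5258 = -3924 ≡ 2750 (mod 6674)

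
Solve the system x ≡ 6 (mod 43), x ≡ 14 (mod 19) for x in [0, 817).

565

43⁻¹ mod 19: 43×4 ≡ 1 (mod 19), so 43⁻¹ ≡ 4.
x = 6 + 43×((14 − 6)×4 mod 19) = 6 + 43×13 = 565.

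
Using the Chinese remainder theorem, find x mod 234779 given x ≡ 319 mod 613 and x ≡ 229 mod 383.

613⁻¹ mod 383: 613·5 ≡ 1 (mod 383), so 613⁻¹ ≡ 5.
x = 319 + 613·((229 − 319)·5 mod 383) = 319 + 613·316 = 194027.
Check: 194027 mod 613 = 319, 194027 mod 383 = 229. ✓

194027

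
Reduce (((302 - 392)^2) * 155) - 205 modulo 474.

143

302 - 392 = -90 ≡ 384 (mod 474)
(384)^2 ≡ 42 (mod 474)
42 * 155 = 6510 ≡ 348 (mod 474)
348 - 205 = 143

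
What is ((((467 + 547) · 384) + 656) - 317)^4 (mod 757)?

668

467 + 547 = 1014 ≡ 257 (mod 757)
257 · 384 = 98688 ≡ 278 (mod 757)
278 + 656 = 934 ≡ 177 (mod 757)
177 - 317 = -140 ≡ 617 (mod 757)
(617)^4 ≡ 668 (mod 757)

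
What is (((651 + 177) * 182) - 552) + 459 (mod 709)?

651 + 177 = 828 ≡ 119 (mod 709)
119 * 182 = 21658 ≡ 388 (mod 709)
388 - 552 = -164 ≡ 545 (mod 709)
545 + 459 = 1004 ≡ 295 (mod 709)

295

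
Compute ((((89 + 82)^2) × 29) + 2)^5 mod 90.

41

89 + 82 = 171 ≡ 81 (mod 90)
(81)^2 ≡ 81 (mod 90)
81 × 29 = 2349 ≡ 9 (mod 90)
9 + 2 = 11
(11)^5 ≡ 41 (mod 90)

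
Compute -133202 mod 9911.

-133202 = -14·9911 + 5552, so -133202 ≡ 5552 (mod 9911).

5552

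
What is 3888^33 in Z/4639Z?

By square-and-multiply:
33 in binary is 100001, i.e. 33 = 32 + 1.
3888^1 ≡ 3888 (mod 4639)
3888^2 ≡ 3888^2 = 15116544 ≡ 2682 (mod 4639)
3888^4 ≡ 2682^2 = 7193124 ≡ 2674 (mod 4639)
3888^8 ≡ 2674^2 = 7150276 ≡ 1577 (mod 4639)
3888^16 ≡ 1577^2 = 2486929 ≡ 425 (mod 4639)
3888^32 ≡ 425^2 = 180625 ≡ 4343 (mod 4639)
3888^33 = 3888^32 · 3888^1 ≡ 4343 · 3888 (mod 4639).
4343 · 3888 = 16885584 ≡ 4263 (mod 4639).

4263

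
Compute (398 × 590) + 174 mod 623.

398 × 590 = 234820 ≡ 572 (mod 623)
572 + 174 = 746 ≡ 123 (mod 623)

123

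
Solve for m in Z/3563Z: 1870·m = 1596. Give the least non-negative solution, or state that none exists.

gcd(1870, 3563) = 1, so a unique solution mod 3563 exists.
1870⁻¹ ≡ 463 (mod 3563).
m ≡ 463·1596 ≡ 1407 (mod 3563).

1407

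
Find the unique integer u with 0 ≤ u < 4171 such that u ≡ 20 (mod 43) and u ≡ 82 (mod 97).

43⁻¹ mod 97: 43·88 ≡ 1 (mod 97), so 43⁻¹ ≡ 88.
u = 20 + 43·((82 − 20)·88 mod 97) = 20 + 43·24 = 1052.

1052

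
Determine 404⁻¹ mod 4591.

4591 = 11*404 + 147
404 = 2*147 + 110
147 = 1*110 + 37
110 = 2*37 + 36
37 = 1*36 + 1
36 = 36*1 + 0
gcd(404, 4591) = 1, so the inverse exists.
Bézout: 1 = 11*4591 − 125*404.
So 404⁻¹ ≡ −125 ≡ 4466 (mod 4591).

4466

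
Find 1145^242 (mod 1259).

873

Compute successive squares:
1145^1 ≡ 1145 (mod 1259)
1145^2 ≡ 1145^2 = 1311025 ≡ 406 (mod 1259)
1145^4 ≡ 406^2 = 164836 ≡ 1166 (mod 1259)
1145^8 ≡ 1166^2 = 1359556 ≡ 1095 (mod 1259)
1145^16 ≡ 1095^2 = 1199025 ≡ 457 (mod 1259)
1145^32 ≡ 457^2 = 208849 ≡ 1114 (mod 1259)
1145^64 ≡ 1114^2 = 1240996 ≡ 881 (mod 1259)
1145^128 ≡ 881^2 = 776161 ≡ 617 (mod 1259)
1145^242 = 1145^128 · 1145^64 · 1145^32 · 1145^16 · 1145^2 ≡ 617 · 881 · 1114 · 457 · 406 (mod 1259).
Accumulate the product:
617 · 881 = 543577 ≡ 948
948 · 1114 = 1056072 ≡ 1030
1030 · 457 = 470710 ≡ 1103
1103 · 406 = 447818 ≡ 873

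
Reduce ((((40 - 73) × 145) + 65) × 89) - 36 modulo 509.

40 - 73 = -33 ≡ 476 (mod 509)
476 × 145 = 69020 ≡ 305 (mod 509)
305 + 65 = 370
370 × 89 = 32930 ≡ 354 (mod 509)
354 - 36 = 318

318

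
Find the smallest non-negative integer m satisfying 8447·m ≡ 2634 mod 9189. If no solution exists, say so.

8913

gcd(8447, 9189) = 1, so a unique solution mod 9189 exists.
8447⁻¹ ≡ 7319 (mod 9189).
m ≡ 7319·2634 ≡ 8913 (mod 9189).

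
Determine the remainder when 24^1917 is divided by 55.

29

24^1 ≡ 24 (mod 55)
24^2 ≡ 24^2 = 576 ≡ 26 (mod 55)
24^4 ≡ 26^2 = 676 ≡ 16 (mod 55)
24^8 ≡ 16^2 = 256 ≡ 36 (mod 55)
24^16 ≡ 36^2 = 1296 ≡ 31 (mod 55)
24^32 ≡ 31^2 = 961 ≡ 26 (mod 55)
24^64 ≡ 26^2 = 676 ≡ 16 (mod 55)
24^128 ≡ 16^2 = 256 ≡ 36 (mod 55)
24^256 ≡ 36^2 = 1296 ≡ 31 (mod 55)
24^512 ≡ 31^2 = 961 ≡ 26 (mod 55)
24^1024 ≡ 26^2 = 676 ≡ 16 (mod 55)
24^1917 = 24^1024 · 24^512 · 24^256 · 24^64 · 24^32 · 24^16 · 24^8 · 24^4 · 24^1 ≡ 16 · 26 · 31 · 16 · 26 · 31 · 36 · 16 · 24 (mod 55).
Accumulate the product:
16 · 26 = 416 ≡ 31
31 · 31 = 961 ≡ 26
26 · 16 = 416 ≡ 31
31 · 26 = 806 ≡ 36
36 · 31 = 1116 ≡ 16
16 · 36 = 576 ≡ 26
26 · 16 = 416 ≡ 31
31 · 24 = 744 ≡ 29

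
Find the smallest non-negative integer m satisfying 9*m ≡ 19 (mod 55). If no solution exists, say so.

51

gcd(9, 55) = 1, so a unique solution mod 55 exists.
9⁻¹ ≡ 49 (mod 55).
m ≡ 49*19 ≡ 51 (mod 55).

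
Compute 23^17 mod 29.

By square-and-multiply:
17 in binary is 10001, i.e. 17 = 16 + 1.
23^1 ≡ 23 (mod 29)
23^2 ≡ 23^2 = 529 ≡ 7 (mod 29)
23^4 ≡ 7^2 = 49 ≡ 20 (mod 29)
23^8 ≡ 20^2 = 400 ≡ 23 (mod 29)
23^16 ≡ 23^2 = 529 ≡ 7 (mod 29)
23^17 = 23^16 · 23^1 ≡ 7 · 23 (mod 29).
7 · 23 = 161 ≡ 16 (mod 29).

16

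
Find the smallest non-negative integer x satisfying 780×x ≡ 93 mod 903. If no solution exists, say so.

gcd(780, 903) = 3, and 3 | 93, so solutions exist.
Divide through by 3: 260×x ≡ 31 mod 301.
260⁻¹ ≡ 22 (mod 301).
x ≡ 22×31 ≡ 80 (mod 301).
The smallest non-negative solution is x = 80.

80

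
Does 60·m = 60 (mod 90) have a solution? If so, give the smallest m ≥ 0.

gcd(60, 90) = 30, and 30 | 60, so solutions exist.
Divide through by 30: 2·m ≡ 2 mod 3.
2⁻¹ ≡ 2 (mod 3).
m ≡ 2·2 ≡ 1 (mod 3).
The smallest non-negative solution is m = 1.

1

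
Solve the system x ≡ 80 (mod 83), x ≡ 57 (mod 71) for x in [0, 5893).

83⁻¹ mod 71: 83*6 ≡ 1 (mod 71), so 83⁻¹ ≡ 6.
x = 80 + 83*((57 − 80)*6 mod 71) = 80 + 83*4 = 412.

412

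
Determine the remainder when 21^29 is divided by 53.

14

29 in binary is 11101, i.e. 29 = 16 + 8 + 4 + 1.
21^1 ≡ 21 (mod 53)
21^2 ≡ 21^2 = 441 ≡ 17 (mod 53)
21^4 ≡ 17^2 = 289 ≡ 24 (mod 53)
21^8 ≡ 24^2 = 576 ≡ 46 (mod 53)
21^16 ≡ 46^2 = 2116 ≡ 49 (mod 53)
21^29 = 21^16 × 21^8 × 21^4 × 21^1 ≡ 49 × 46 × 24 × 21 (mod 53).
Accumulate the product:
49 × 46 = 2254 ≡ 28
28 × 24 = 672 ≡ 36
36 × 21 = 756 ≡ 14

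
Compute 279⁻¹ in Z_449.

103

Run the extended Euclidean algorithm:
449 = 1*279 + 170
279 = 1*170 + 109
170 = 1*109 + 61
109 = 1*61 + 48
61 = 1*48 + 13
48 = 3*13 + 9
13 = 1*9 + 4
9 = 2*4 + 1
4 = 4*1 + 0
gcd(279, 449) = 1, so the inverse exists.
Back-substitute for 1:
1 = 1*9 − 2*4
  = −2*13 + 3*9
  = 3*48 − 11*13
  = −11*61 + 14*48
  = 14*109 − 25*61
  = −25*170 + 39*109
  = 39*279 − 64*170
  = −64*449 + 103*279
So 279⁻¹ ≡ 103 (mod 449).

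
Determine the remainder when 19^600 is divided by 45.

1

19^1 ≡ 19 (mod 45)
19^2 ≡ 19^2 = 361 ≡ 1 (mod 45)
19^4 ≡ 1^2 = 1 (mod 45)
19^8 ≡ 1^2 = 1 (mod 45)
19^16 ≡ 1^2 = 1 (mod 45)
19^32 ≡ 1^2 = 1 (mod 45)
19^64 ≡ 1^2 = 1 (mod 45)
19^128 ≡ 1^2 = 1 (mod 45)
19^256 ≡ 1^2 = 1 (mod 45)
19^512 ≡ 1^2 = 1 (mod 45)
19^600 = 19^512 × 19^64 × 19^16 × 19^8 ≡ 1 × 1 × 1 × 1 (mod 45).
Accumulate the product:
1 × 1 = 1
1 × 1 = 1
1 × 1 = 1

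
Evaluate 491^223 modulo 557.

282

Using repeated squaring:
223 in binary is 11011111, i.e. 223 = 128 + 64 + 16 + 8 + 4 + 2 + 1.
491^1 ≡ 491 (mod 557)
491^2 ≡ 491^2 = 241081 ≡ 457 (mod 557)
491^4 ≡ 457^2 = 208849 ≡ 531 (mod 557)
491^8 ≡ 531^2 = 281961 ≡ 119 (mod 557)
491^16 ≡ 119^2 = 14161 ≡ 236 (mod 557)
491^32 ≡ 236^2 = 55696 ≡ 553 (mod 557)
491^64 ≡ 553^2 = 305809 ≡ 16 (mod 557)
491^128 ≡ 16^2 = 256 (mod 557)
491^223 = 491^128 * 491^64 * 491^16 * 491^8 * 491^4 * 491^2 * 491^1 ≡ 256 * 16 * 236 * 119 * 531 * 457 * 491 (mod 557).
Accumulate the product:
256 * 16 = 4096 ≡ 197
197 * 236 = 46492 ≡ 261
261 * 119 = 31059 ≡ 424
424 * 531 = 225144 ≡ 116
116 * 457 = 53012 ≡ 97
97 * 491 = 47627 ≡ 282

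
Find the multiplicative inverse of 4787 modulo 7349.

5539

7349 = 1·4787 + 2562
4787 = 1·2562 + 2225
2562 = 1·2225 + 337
2225 = 6·337 + 203
337 = 1·203 + 134
203 = 1·134 + 69
134 = 1·69 + 65
69 = 1·65 + 4
65 = 16·4 + 1
4 = 4·1 + 0
gcd(4787, 7349) = 1, so the inverse exists.
Bézout: 1 = 1179·7349 − 1810·4787.
So 4787⁻¹ ≡ −1810 ≡ 5539 (mod 7349).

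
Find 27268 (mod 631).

135

27268 = 43*631 + 135, so 27268 ≡ 135 (mod 631).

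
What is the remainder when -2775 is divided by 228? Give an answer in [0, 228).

-2775 = -13×228 + 189, so -2775 ≡ 189 (mod 228).

189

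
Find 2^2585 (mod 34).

2585 in binary is 101000011001, i.e. 2585 = 2048 + 512 + 16 + 8 + 1.
2^1 ≡ 2 (mod 34)
2^2 ≡ 2^2 = 4 (mod 34)
2^4 ≡ 4^2 = 16 (mod 34)
2^8 ≡ 16^2 = 256 ≡ 18 (mod 34)
2^16 ≡ 18^2 = 324 ≡ 18 (mod 34)
2^32 ≡ 18^2 = 324 ≡ 18 (mod 34)
2^64 ≡ 18^2 = 324 ≡ 18 (mod 34)
2^128 ≡ 18^2 = 324 ≡ 18 (mod 34)
2^256 ≡ 18^2 = 324 ≡ 18 (mod 34)
2^512 ≡ 18^2 = 324 ≡ 18 (mod 34)
2^1024 ≡ 18^2 = 324 ≡ 18 (mod 34)
2^2048 ≡ 18^2 = 324 ≡ 18 (mod 34)
2^2585 = 2^2048 × 2^512 × 2^16 × 2^8 × 2^1 ≡ 18 × 18 × 18 × 18 × 2 (mod 34).
Accumulate the product:
18 × 18 = 324 ≡ 18
18 × 18 = 324 ≡ 18
18 × 18 = 324 ≡ 18
18 × 2 = 36 ≡ 2

2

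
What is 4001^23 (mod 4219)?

774

Compute successive squares:
23 in binary is 10111, i.e. 23 = 16 + 4 + 2 + 1.
4001^1 ≡ 4001 (mod 4219)
4001^2 ≡ 4001^2 = 16008001 ≡ 1115 (mod 4219)
4001^4 ≡ 1115^2 = 1243225 ≡ 2839 (mod 4219)
4001^8 ≡ 2839^2 = 8059921 ≡ 1631 (mod 4219)
4001^16 ≡ 1631^2 = 2660161 ≡ 2191 (mod 4219)
4001^23 = 4001^16 · 4001^4 · 4001^2 · 4001^1 ≡ 2191 · 2839 · 1115 · 4001 (mod 4219).
Accumulate the product:
2191 · 2839 = 6220249 ≡ 1443
1443 · 1115 = 1608945 ≡ 1506
1506 · 4001 = 6025506 ≡ 774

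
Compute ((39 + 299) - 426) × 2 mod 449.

39 + 299 = 338
338 - 426 = -88 ≡ 361 (mod 449)
361 × 2 = 722 ≡ 273 (mod 449)

273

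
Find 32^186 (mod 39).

25

186 in binary is 10111010, i.e. 186 = 128 + 32 + 16 + 8 + 2.
32^1 ≡ 32 (mod 39)
32^2 ≡ 32^2 = 1024 ≡ 10 (mod 39)
32^4 ≡ 10^2 = 100 ≡ 22 (mod 39)
32^8 ≡ 22^2 = 484 ≡ 16 (mod 39)
32^16 ≡ 16^2 = 256 ≡ 22 (mod 39)
32^32 ≡ 22^2 = 484 ≡ 16 (mod 39)
32^64 ≡ 16^2 = 256 ≡ 22 (mod 39)
32^128 ≡ 22^2 = 484 ≡ 16 (mod 39)
32^186 = 32^128 × 32^32 × 32^16 × 32^8 × 32^2 ≡ 16 × 16 × 22 × 16 × 10 (mod 39).
Accumulate the product:
16 × 16 = 256 ≡ 22
22 × 22 = 484 ≡ 16
16 × 16 = 256 ≡ 22
22 × 10 = 220 ≡ 25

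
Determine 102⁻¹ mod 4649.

866

Apply the Euclidean algorithm and back-substitute:
4649 = 45·102 + 59
102 = 1·59 + 43
59 = 1·43 + 16
43 = 2·16 + 11
16 = 1·11 + 5
11 = 2·5 + 1
5 = 5·1 + 0
gcd(102, 4649) = 1, so the inverse exists.
Bézout: 1 = −19·4649 + 866·102.
So 102⁻¹ ≡ 866 (mod 4649).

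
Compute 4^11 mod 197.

Compute successive squares:
11 in binary is 1011, i.e. 11 = 8 + 2 + 1.
4^1 ≡ 4 (mod 197)
4^2 ≡ 4^2 = 16 (mod 197)
4^4 ≡ 16^2 = 256 ≡ 59 (mod 197)
4^8 ≡ 59^2 = 3481 ≡ 132 (mod 197)
4^11 = 4^8 × 4^2 × 4^1 ≡ 132 × 16 × 4 (mod 197).
Accumulate the product:
132 × 16 = 2112 ≡ 142
142 × 4 = 568 ≡ 174

174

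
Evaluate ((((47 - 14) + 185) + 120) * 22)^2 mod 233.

167

47 - 14 = 33
33 + 185 = 218
218 + 120 = 338 ≡ 105 (mod 233)
105 * 22 = 2310 ≡ 213 (mod 233)
(213)^2 ≡ 167 (mod 233)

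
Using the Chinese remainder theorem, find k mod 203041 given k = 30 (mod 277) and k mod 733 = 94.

277⁻¹ mod 733: 277×561 ≡ 1 (mod 733), so 277⁻¹ ≡ 561.
k = 30 + 277×((94 − 30)×561 mod 733) = 30 + 277×720 = 199470.
Check: 199470 mod 277 = 30, 199470 mod 733 = 94. ✓

199470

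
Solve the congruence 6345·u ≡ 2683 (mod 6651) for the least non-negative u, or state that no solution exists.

no solution

gcd(6345, 6651) = 9, and 9 does not divide 2683.
So the congruence has no solution.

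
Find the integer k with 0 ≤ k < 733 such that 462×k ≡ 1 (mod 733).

By the extended Euclidean algorithm:
733 = 1·462 + 271
462 = 1·271 + 191
271 = 1·191 + 80
191 = 2·80 + 31
80 = 2·31 + 18
31 = 1·18 + 13
18 = 1·13 + 5
13 = 2·5 + 3
5 = 1·3 + 2
3 = 1·2 + 1
2 = 2·1 + 0
gcd(462, 733) = 1, so the inverse exists.
Bézout: 1 = −179·733 + 284·462.
So 462⁻¹ ≡ 284 (mod 733).

284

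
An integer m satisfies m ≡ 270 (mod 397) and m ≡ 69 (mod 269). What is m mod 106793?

37191

397⁻¹ mod 269: 397×124 ≡ 1 (mod 269), so 397⁻¹ ≡ 124.
m = 270 + 397×((69 − 270)×124 mod 269) = 270 + 397×93 = 37191.
Check: 37191 mod 397 = 270, 37191 mod 269 = 69. ✓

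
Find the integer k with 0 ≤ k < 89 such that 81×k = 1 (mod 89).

11

89 = 1×81 + 8
81 = 10×8 + 1
8 = 8×1 + 0
gcd(81, 89) = 1, so the inverse exists.
Back-substitute for 1:
1 = 1×81 − 10×8
  = −10×89 + 11×81
So 81⁻¹ ≡ 11 (mod 89).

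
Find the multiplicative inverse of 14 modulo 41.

41 = 2*14 + 13
14 = 1*13 + 1
13 = 13*1 + 0
gcd(14, 41) = 1, so the inverse exists.
Bézout: 1 = −1*41 + 3*14.
So 14⁻¹ ≡ 3 (mod 41).

3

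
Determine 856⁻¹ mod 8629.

4627

Run the extended Euclidean algorithm:
8629 = 10·856 + 69
856 = 12·69 + 28
69 = 2·28 + 13
28 = 2·13 + 2
13 = 6·2 + 1
2 = 2·1 + 0
gcd(856, 8629) = 1, so the inverse exists.
Back-substitute for 1:
1 = 1·13 − 6·2
  = −6·28 + 13·13
  = 13·69 − 32·28
  = −32·856 + 397·69
  = 397·8629 − 4002·856
So 856⁻¹ ≡ −4002 ≡ 4627 (mod 8629).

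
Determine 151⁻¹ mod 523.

By the extended Euclidean algorithm:
523 = 3×151 + 70
151 = 2×70 + 11
70 = 6×11 + 4
11 = 2×4 + 3
4 = 1×3 + 1
3 = 3×1 + 0
gcd(151, 523) = 1, so the inverse exists.
Bézout: 1 = 41×523 − 142×151.
So 151⁻¹ ≡ −142 ≡ 381 (mod 523).

381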